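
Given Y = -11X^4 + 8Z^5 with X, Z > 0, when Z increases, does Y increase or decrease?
Y increases

Taking the partial derivative:
∂Y/∂Z = 40Z^4

∂Y/∂Z = 40Z^4 > 0 (assuming positive values)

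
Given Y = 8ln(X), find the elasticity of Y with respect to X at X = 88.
Elasticity = 1/ln(88) ≈ 0.2233

Elasticity = (dY/dX) · (X/Y)

dY/dX = 8/X
At X = 88: dY/dX = 1/11, Y = 8·ln(88)

Elasticity = (1/11) · (88 / (8·ln(88))) = 1/ln(88) ≈ 0.2233

Interpretation: for a small percentage change in X, the percentage change in Y is approximately 0.22 times as large.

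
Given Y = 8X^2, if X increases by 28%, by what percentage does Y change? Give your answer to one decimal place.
63.8%

For Y = 8X^2:
If X → X(1 + 0.28)
Then Y → Y · (1 + 0.28)^2
     = Y · 1.6384

Percentage change = ((1 + 0.28)^2 − 1) × 100% ≈ 63.8%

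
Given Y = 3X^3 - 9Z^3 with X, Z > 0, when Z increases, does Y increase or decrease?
Y decreases

Taking the partial derivative:
∂Y/∂Z = -27Z^2

∂Y/∂Z = -27Z^2 < 0 (assuming positive values)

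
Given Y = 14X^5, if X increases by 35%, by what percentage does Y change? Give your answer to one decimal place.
348.4%

For Y = 14X^5:
If X → X(1 + 0.35)
Then Y → Y · (1 + 0.35)^5
     ≈ Y · 4.4840

Percentage change = ((1 + 0.35)^5 − 1) × 100% ≈ 348.4%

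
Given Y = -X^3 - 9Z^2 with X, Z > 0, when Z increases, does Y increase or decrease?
Y decreases

Taking the partial derivative:
∂Y/∂Z = -18Z

∂Y/∂Z = -18Z < 0 (assuming positive values)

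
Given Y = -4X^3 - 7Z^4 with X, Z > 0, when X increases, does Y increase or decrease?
Y decreases

Taking the partial derivative:
∂Y/∂X = -12X^2

∂Y/∂X = -12X^2 < 0 (assuming positive values)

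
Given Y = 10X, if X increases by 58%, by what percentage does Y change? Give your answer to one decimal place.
58.0%

For Y = 10X:
If X → X(1 + 0.58)
Then Y → Y · (1 + 0.58)^1
     = Y · 1.5800

Percentage change = ((1 + 0.58)^1 − 1) × 100% = 58.0%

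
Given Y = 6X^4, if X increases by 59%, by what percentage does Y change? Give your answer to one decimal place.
539.1%

For Y = 6X^4:
If X → X(1 + 0.59)
Then Y → Y · (1 + 0.59)^4
     ≈ Y · 6.3913

Percentage change = ((1 + 0.59)^4 − 1) × 100% ≈ 539.1%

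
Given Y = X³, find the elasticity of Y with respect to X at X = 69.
Elasticity = 3

Elasticity = (dY/dX) · (X/Y)

dY/dX = 3·X²
At X = 69: dY/dX = 14283, Y = 328509

Elasticity = 14283 · (69 / 328509) = 3

Interpretation: for a small percentage change in X, the percentage change in Y is approximately 3.00 times as large.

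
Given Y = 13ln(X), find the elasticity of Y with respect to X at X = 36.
Elasticity = 1/ln(36) ≈ 0.2791

Elasticity = (dY/dX) · (X/Y)

dY/dX = 13/X
At X = 36: dY/dX = 13/36, Y = 13·ln(36)

Elasticity = (13/36) · (36 / (13·ln(36))) = 1/ln(36) ≈ 0.2791

Interpretation: for a small percentage change in X, the percentage change in Y is approximately 0.28 times as large.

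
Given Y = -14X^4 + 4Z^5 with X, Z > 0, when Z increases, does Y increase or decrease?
Y increases

Taking the partial derivative:
∂Y/∂Z = 20Z^4

∂Y/∂Z = 20Z^4 > 0 (assuming positive values)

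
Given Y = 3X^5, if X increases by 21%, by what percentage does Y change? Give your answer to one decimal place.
159.4%

For Y = 3X^5:
If X → X(1 + 0.21)
Then Y → Y · (1 + 0.21)^5
     ≈ Y · 2.5937

Percentage change = ((1 + 0.21)^5 − 1) × 100% ≈ 159.4%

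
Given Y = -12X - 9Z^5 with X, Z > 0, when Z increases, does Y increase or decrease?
Y decreases

Taking the partial derivative:
∂Y/∂Z = -45Z^4

∂Y/∂Z = -45Z^4 < 0 (assuming positive values)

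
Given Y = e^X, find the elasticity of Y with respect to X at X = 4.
Elasticity = 4

Elasticity = (dY/dX) · (X/Y)

dY/dX = e^X
At X = 4: dY/dX = e^4, Y = e^4

Elasticity = (e^4) · (4 / (e^4)) = 4

Interpretation: for a small percentage change in X, the percentage change in Y is approximately 4.00 times as large.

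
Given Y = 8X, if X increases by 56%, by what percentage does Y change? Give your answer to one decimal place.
56.0%

For Y = 8X:
If X → X(1 + 0.56)
Then Y → Y · (1 + 0.56)^1
     = Y · 1.5600

Percentage change = ((1 + 0.56)^1 − 1) × 100% = 56.0%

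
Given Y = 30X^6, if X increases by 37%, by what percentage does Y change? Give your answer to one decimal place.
561.2%

For Y = 30X^6:
If X → X(1 + 0.37)
Then Y → Y · (1 + 0.37)^6
     ≈ Y · 6.6119

Percentage change = ((1 + 0.37)^6 − 1) × 100% ≈ 561.2%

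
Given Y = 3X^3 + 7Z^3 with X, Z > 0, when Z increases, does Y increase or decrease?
Y increases

Taking the partial derivative:
∂Y/∂Z = 21Z^2

∂Y/∂Z = 21Z^2 > 0 (assuming positive values)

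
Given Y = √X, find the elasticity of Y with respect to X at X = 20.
Elasticity = 1/2

Elasticity = (dY/dX) · (X/Y)

dY/dX = 1/(2·√X)
At X = 20: dY/dX = √5/20, Y = 2·√5

Elasticity = (√5/20) · (20 / (2·√5)) = 1/2

Interpretation: for a small percentage change in X, the percentage change in Y is approximately 0.50 times as large.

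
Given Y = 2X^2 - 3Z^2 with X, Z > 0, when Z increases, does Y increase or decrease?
Y decreases

Taking the partial derivative:
∂Y/∂Z = -6Z

∂Y/∂Z = -6Z < 0 (assuming positive values)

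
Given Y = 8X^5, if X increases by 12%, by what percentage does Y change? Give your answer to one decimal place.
76.2%

For Y = 8X^5:
If X → X(1 + 0.12)
Then Y → Y · (1 + 0.12)^5
     ≈ Y · 1.7623

Percentage change = ((1 + 0.12)^5 − 1) × 100% ≈ 76.2%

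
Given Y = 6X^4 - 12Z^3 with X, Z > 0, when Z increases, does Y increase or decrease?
Y decreases

Taking the partial derivative:
∂Y/∂Z = -36Z^2

∂Y/∂Z = -36Z^2 < 0 (assuming positive values)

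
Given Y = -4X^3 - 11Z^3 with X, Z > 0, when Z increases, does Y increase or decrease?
Y decreases

Taking the partial derivative:
∂Y/∂Z = -33Z^2

∂Y/∂Z = -33Z^2 < 0 (assuming positive values)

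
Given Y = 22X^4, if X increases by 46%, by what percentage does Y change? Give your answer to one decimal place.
354.4%

For Y = 22X^4:
If X → X(1 + 0.46)
Then Y → Y · (1 + 0.46)^4
     ≈ Y · 4.5437

Percentage change = ((1 + 0.46)^4 − 1) × 100% ≈ 354.4%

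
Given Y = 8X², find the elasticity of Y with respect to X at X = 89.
Elasticity = 2

Elasticity = (dY/dX) · (X/Y)

dY/dX = 16·X
At X = 89: dY/dX = 1424, Y = 63368

Elasticity = 1424 · (89 / 63368) = 2

Interpretation: for a small percentage change in X, the percentage change in Y is approximately 2.00 times as large.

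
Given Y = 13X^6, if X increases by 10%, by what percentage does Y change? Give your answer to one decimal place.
77.2%

For Y = 13X^6:
If X → X(1 + 0.1)
Then Y → Y · (1 + 0.1)^6
     ≈ Y · 1.7716

Percentage change = ((1 + 0.1)^6 − 1) × 100% ≈ 77.2%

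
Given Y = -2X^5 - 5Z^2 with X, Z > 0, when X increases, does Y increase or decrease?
Y decreases

Taking the partial derivative:
∂Y/∂X = -10X^4

∂Y/∂X = -10X^4 < 0 (assuming positive values)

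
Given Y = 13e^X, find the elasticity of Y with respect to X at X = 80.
Elasticity = 80

Elasticity = (dY/dX) · (X/Y)

dY/dX = 13·e^X
At X = 80: dY/dX = 13·e^80, Y = 13·e^80

Elasticity = (13·e^80) · (80 / (13·e^80)) = 80

Interpretation: for a small percentage change in X, the percentage change in Y is approximately 80.00 times as large.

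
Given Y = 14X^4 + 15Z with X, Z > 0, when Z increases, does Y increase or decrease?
Y increases

Taking the partial derivative:
∂Y/∂Z = 15

∂Y/∂Z = 15 > 0 (assuming positive values)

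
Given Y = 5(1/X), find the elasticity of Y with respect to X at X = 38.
Elasticity = -1

Elasticity = (dY/dX) · (X/Y)

dY/dX = -5/X²
At X = 38: dY/dX = -5/1444, Y = 5/38

Elasticity = (-5/1444) · (38 / (5/38)) = -1

Interpretation: for a small percentage change in X, the percentage change in Y is approximately -1.00 times as large.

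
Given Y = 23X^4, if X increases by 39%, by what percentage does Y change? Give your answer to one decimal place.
273.3%

For Y = 23X^4:
If X → X(1 + 0.39)
Then Y → Y · (1 + 0.39)^4
     ≈ Y · 3.7330

Percentage change = ((1 + 0.39)^4 − 1) × 100% ≈ 273.3%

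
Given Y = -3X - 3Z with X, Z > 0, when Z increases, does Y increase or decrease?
Y decreases

Taking the partial derivative:
∂Y/∂Z = -3

∂Y/∂Z = -3 < 0 (assuming positive values)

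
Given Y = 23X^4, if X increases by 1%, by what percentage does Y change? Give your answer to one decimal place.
4.1%

For Y = 23X^4:
If X → X(1 + 0.01)
Then Y → Y · (1 + 0.01)^4
     ≈ Y · 1.0406

Percentage change = ((1 + 0.01)^4 − 1) × 100% ≈ 4.1%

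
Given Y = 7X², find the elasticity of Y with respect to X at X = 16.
Elasticity = 2

Elasticity = (dY/dX) · (X/Y)

dY/dX = 14·X
At X = 16: dY/dX = 224, Y = 1792

Elasticity = 224 · (16 / 1792) = 2

Interpretation: for a small percentage change in X, the percentage change in Y is approximately 2.00 times as large.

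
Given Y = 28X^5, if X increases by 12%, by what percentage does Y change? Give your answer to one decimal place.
76.2%

For Y = 28X^5:
If X → X(1 + 0.12)
Then Y → Y · (1 + 0.12)^5
     ≈ Y · 1.7623

Percentage change = ((1 + 0.12)^5 − 1) × 100% ≈ 76.2%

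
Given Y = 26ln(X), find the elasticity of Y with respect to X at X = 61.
Elasticity = 1/ln(61) ≈ 0.2433

Elasticity = (dY/dX) · (X/Y)

dY/dX = 26/X
At X = 61: dY/dX = 26/61, Y = 26·ln(61)

Elasticity = (26/61) · (61 / (26·ln(61))) = 1/ln(61) ≈ 0.2433

Interpretation: for a small percentage change in X, the percentage change in Y is approximately 0.24 times as large.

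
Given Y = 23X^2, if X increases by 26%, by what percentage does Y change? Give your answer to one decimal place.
58.8%

For Y = 23X^2:
If X → X(1 + 0.26)
Then Y → Y · (1 + 0.26)^2
     = Y · 1.5876

Percentage change = ((1 + 0.26)^2 − 1) × 100% ≈ 58.8%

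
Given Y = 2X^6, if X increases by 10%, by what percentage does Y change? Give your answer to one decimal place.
77.2%

For Y = 2X^6:
If X → X(1 + 0.1)
Then Y → Y · (1 + 0.1)^6
     ≈ Y · 1.7716

Percentage change = ((1 + 0.1)^6 − 1) × 100% ≈ 77.2%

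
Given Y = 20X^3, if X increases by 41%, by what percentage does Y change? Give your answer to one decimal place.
180.3%

For Y = 20X^3:
If X → X(1 + 0.41)
Then Y → Y · (1 + 0.41)^3
     ≈ Y · 2.8032

Percentage change = ((1 + 0.41)^3 − 1) × 100% ≈ 180.3%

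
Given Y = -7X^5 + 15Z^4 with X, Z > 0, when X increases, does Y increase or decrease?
Y decreases

Taking the partial derivative:
∂Y/∂X = -35X^4

∂Y/∂X = -35X^4 < 0 (assuming positive values)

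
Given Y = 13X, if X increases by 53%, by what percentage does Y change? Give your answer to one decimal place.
53.0%

For Y = 13X:
If X → X(1 + 0.53)
Then Y → Y · (1 + 0.53)^1
     = Y · 1.5300

Percentage change = ((1 + 0.53)^1 − 1) × 100% = 53.0%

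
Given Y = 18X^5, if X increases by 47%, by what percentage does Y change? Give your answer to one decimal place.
586.4%

For Y = 18X^5:
If X → X(1 + 0.47)
Then Y → Y · (1 + 0.47)^5
     ≈ Y · 6.8641

Percentage change = ((1 + 0.47)^5 − 1) × 100% ≈ 586.4%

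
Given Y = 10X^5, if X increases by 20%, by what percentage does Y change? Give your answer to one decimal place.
148.8%

For Y = 10X^5:
If X → X(1 + 0.2)
Then Y → Y · (1 + 0.2)^5
     ≈ Y · 2.4883

Percentage change = ((1 + 0.2)^5 − 1) × 100% ≈ 148.8%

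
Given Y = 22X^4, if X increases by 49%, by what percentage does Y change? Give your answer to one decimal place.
392.9%

For Y = 22X^4:
If X → X(1 + 0.49)
Then Y → Y · (1 + 0.49)^4
     ≈ Y · 4.9288

Percentage change = ((1 + 0.49)^4 − 1) × 100% ≈ 392.9%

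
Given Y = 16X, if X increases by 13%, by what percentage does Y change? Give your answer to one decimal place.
13.0%

For Y = 16X:
If X → X(1 + 0.13)
Then Y → Y · (1 + 0.13)^1
     = Y · 1.1300

Percentage change = ((1 + 0.13)^1 − 1) × 100% = 13.0%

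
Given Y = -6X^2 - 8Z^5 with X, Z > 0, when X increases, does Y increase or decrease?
Y decreases

Taking the partial derivative:
∂Y/∂X = -12X

∂Y/∂X = -12X < 0 (assuming positive values)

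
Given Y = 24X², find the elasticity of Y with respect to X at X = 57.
Elasticity = 2

Elasticity = (dY/dX) · (X/Y)

dY/dX = 48·X
At X = 57: dY/dX = 2736, Y = 77976

Elasticity = 2736 · (57 / 77976) = 2

Interpretation: for a small percentage change in X, the percentage change in Y is approximately 2.00 times as large.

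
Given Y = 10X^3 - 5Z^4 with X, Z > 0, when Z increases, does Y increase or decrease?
Y decreases

Taking the partial derivative:
∂Y/∂Z = -20Z^3

∂Y/∂Z = -20Z^3 < 0 (assuming positive values)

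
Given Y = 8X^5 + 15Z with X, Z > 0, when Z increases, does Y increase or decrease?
Y increases

Taking the partial derivative:
∂Y/∂Z = 15

∂Y/∂Z = 15 > 0 (assuming positive values)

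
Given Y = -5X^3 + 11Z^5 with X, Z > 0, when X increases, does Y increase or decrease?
Y decreases

Taking the partial derivative:
∂Y/∂X = -15X^2

∂Y/∂X = -15X^2 < 0 (assuming positive values)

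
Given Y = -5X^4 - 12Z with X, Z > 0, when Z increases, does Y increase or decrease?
Y decreases

Taking the partial derivative:
∂Y/∂Z = -12

∂Y/∂Z = -12 < 0 (assuming positive values)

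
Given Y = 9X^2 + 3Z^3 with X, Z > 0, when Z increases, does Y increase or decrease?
Y increases

Taking the partial derivative:
∂Y/∂Z = 9Z^2

∂Y/∂Z = 9Z^2 > 0 (assuming positive values)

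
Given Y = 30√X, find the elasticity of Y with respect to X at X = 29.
Elasticity = 1/2

Elasticity = (dY/dX) · (X/Y)

dY/dX = 15/√X
At X = 29: dY/dX = 15·√29/29, Y = 30·√29

Elasticity = (15·√29/29) · (29 / (30·√29)) = 1/2

Interpretation: for a small percentage change in X, the percentage change in Y is approximately 0.50 times as large.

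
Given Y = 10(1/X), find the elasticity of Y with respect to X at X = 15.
Elasticity = -1

Elasticity = (dY/dX) · (X/Y)

dY/dX = -10/X²
At X = 15: dY/dX = -2/45, Y = 2/3

Elasticity = (-2/45) · (15 / (2/3)) = -1

Interpretation: for a small percentage change in X, the percentage change in Y is approximately -1.00 times as large.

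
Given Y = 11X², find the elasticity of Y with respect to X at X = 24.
Elasticity = 2

Elasticity = (dY/dX) · (X/Y)

dY/dX = 22·X
At X = 24: dY/dX = 528, Y = 6336

Elasticity = 528 · (24 / 6336) = 2

Interpretation: for a small percentage change in X, the percentage change in Y is approximately 2.00 times as large.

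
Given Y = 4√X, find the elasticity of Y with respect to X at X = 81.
Elasticity = 1/2

Elasticity = (dY/dX) · (X/Y)

dY/dX = 2/√X
At X = 81: dY/dX = 2/9, Y = 36

Elasticity = (2/9) · (81 / 36) = 1/2

Interpretation: for a small percentage change in X, the percentage change in Y is approximately 0.50 times as large.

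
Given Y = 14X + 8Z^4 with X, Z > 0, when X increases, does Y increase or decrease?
Y increases

Taking the partial derivative:
∂Y/∂X = 14

∂Y/∂X = 14 > 0 (assuming positive values)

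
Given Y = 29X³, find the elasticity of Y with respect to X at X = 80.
Elasticity = 3

Elasticity = (dY/dX) · (X/Y)

dY/dX = 87·X²
At X = 80: dY/dX = 556800, Y = 14848000

Elasticity = 556800 · (80 / 14848000) = 3

Interpretation: for a small percentage change in X, the percentage change in Y is approximately 3.00 times as large.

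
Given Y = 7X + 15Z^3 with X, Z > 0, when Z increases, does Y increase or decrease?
Y increases

Taking the partial derivative:
∂Y/∂Z = 45Z^2

∂Y/∂Z = 45Z^2 > 0 (assuming positive values)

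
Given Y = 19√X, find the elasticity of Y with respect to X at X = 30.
Elasticity = 1/2

Elasticity = (dY/dX) · (X/Y)

dY/dX = 19/(2·√X)
At X = 30: dY/dX = 19·√30/60, Y = 19·√30

Elasticity = (19·√30/60) · (30 / (19·√30)) = 1/2

Interpretation: for a small percentage change in X, the percentage change in Y is approximately 0.50 times as large.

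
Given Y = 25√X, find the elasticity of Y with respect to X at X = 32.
Elasticity = 1/2

Elasticity = (dY/dX) · (X/Y)

dY/dX = 25/(2·√X)
At X = 32: dY/dX = 25·√2/16, Y = 100·√2

Elasticity = (25·√2/16) · (32 / (100·√2)) = 1/2

Interpretation: for a small percentage change in X, the percentage change in Y is approximately 0.50 times as large.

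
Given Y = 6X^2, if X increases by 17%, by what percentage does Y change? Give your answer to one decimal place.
36.9%

For Y = 6X^2:
If X → X(1 + 0.17)
Then Y → Y · (1 + 0.17)^2
     = Y · 1.3689

Percentage change = ((1 + 0.17)^2 − 1) × 100% ≈ 36.9%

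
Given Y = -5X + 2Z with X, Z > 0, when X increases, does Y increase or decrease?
Y decreases

Taking the partial derivative:
∂Y/∂X = -5

∂Y/∂X = -5 < 0 (assuming positive values)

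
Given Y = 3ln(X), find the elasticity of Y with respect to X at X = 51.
Elasticity = 1/ln(51) ≈ 0.2543

Elasticity = (dY/dX) · (X/Y)

dY/dX = 3/X
At X = 51: dY/dX = 1/17, Y = 3·ln(51)

Elasticity = (1/17) · (51 / (3·ln(51))) = 1/ln(51) ≈ 0.2543

Interpretation: for a small percentage change in X, the percentage change in Y is approximately 0.25 times as large.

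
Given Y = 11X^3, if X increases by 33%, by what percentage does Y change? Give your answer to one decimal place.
135.3%

For Y = 11X^3:
If X → X(1 + 0.33)
Then Y → Y · (1 + 0.33)^3
     ≈ Y · 2.3526

Percentage change = ((1 + 0.33)^3 − 1) × 100% ≈ 135.3%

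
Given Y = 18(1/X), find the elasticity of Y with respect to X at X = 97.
Elasticity = -1

Elasticity = (dY/dX) · (X/Y)

dY/dX = -18/X²
At X = 97: dY/dX = -18/9409, Y = 18/97

Elasticity = (-18/9409) · (97 / (18/97)) = -1

Interpretation: for a small percentage change in X, the percentage change in Y is approximately -1.00 times as large.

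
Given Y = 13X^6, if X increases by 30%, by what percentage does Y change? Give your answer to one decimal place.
382.7%

For Y = 13X^6:
If X → X(1 + 0.3)
Then Y → Y · (1 + 0.3)^6
     ≈ Y · 4.8268

Percentage change = ((1 + 0.3)^6 − 1) × 100% ≈ 382.7%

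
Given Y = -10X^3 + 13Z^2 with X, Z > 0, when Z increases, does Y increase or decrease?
Y increases

Taking the partial derivative:
∂Y/∂Z = 26Z

∂Y/∂Z = 26Z > 0 (assuming positive values)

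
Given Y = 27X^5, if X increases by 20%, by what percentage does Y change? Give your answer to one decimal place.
148.8%

For Y = 27X^5:
If X → X(1 + 0.2)
Then Y → Y · (1 + 0.2)^5
     ≈ Y · 2.4883

Percentage change = ((1 + 0.2)^5 − 1) × 100% ≈ 148.8%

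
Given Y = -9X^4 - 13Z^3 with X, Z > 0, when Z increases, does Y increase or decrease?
Y decreases

Taking the partial derivative:
∂Y/∂Z = -39Z^2

∂Y/∂Z = -39Z^2 < 0 (assuming positive values)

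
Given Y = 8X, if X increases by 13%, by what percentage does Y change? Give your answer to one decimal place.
13.0%

For Y = 8X:
If X → X(1 + 0.13)
Then Y → Y · (1 + 0.13)^1
     = Y · 1.1300

Percentage change = ((1 + 0.13)^1 − 1) × 100% = 13.0%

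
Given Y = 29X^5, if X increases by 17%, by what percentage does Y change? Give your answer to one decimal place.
119.2%

For Y = 29X^5:
If X → X(1 + 0.17)
Then Y → Y · (1 + 0.17)^5
     ≈ Y · 2.1924

Percentage change = ((1 + 0.17)^5 − 1) × 100% ≈ 119.2%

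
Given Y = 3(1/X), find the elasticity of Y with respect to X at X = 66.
Elasticity = -1

Elasticity = (dY/dX) · (X/Y)

dY/dX = -3/X²
At X = 66: dY/dX = -1/1452, Y = 1/22

Elasticity = (-1/1452) · (66 / (1/22)) = -1

Interpretation: for a small percentage change in X, the percentage change in Y is approximately -1.00 times as large.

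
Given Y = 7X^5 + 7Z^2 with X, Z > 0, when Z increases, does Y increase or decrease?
Y increases

Taking the partial derivative:
∂Y/∂Z = 14Z

∂Y/∂Z = 14Z > 0 (assuming positive values)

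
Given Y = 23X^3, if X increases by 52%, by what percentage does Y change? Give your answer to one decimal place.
251.2%

For Y = 23X^3:
If X → X(1 + 0.52)
Then Y → Y · (1 + 0.52)^3
     ≈ Y · 3.5118

Percentage change = ((1 + 0.52)^3 − 1) × 100% ≈ 251.2%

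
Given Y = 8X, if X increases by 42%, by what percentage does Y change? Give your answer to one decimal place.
42.0%

For Y = 8X:
If X → X(1 + 0.42)
Then Y → Y · (1 + 0.42)^1
     = Y · 1.4200

Percentage change = ((1 + 0.42)^1 − 1) × 100% = 42.0%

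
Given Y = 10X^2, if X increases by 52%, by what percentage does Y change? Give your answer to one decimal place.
131.0%

For Y = 10X^2:
If X → X(1 + 0.52)
Then Y → Y · (1 + 0.52)^2
     = Y · 2.3104

Percentage change = ((1 + 0.52)^2 − 1) × 100% ≈ 131.0%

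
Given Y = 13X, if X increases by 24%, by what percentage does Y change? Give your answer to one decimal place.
24.0%

For Y = 13X:
If X → X(1 + 0.24)
Then Y → Y · (1 + 0.24)^1
     = Y · 1.2400

Percentage change = ((1 + 0.24)^1 − 1) × 100% = 24.0%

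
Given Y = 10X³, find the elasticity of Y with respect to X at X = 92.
Elasticity = 3

Elasticity = (dY/dX) · (X/Y)

dY/dX = 30·X²
At X = 92: dY/dX = 253920, Y = 7786880

Elasticity = 253920 · (92 / 7786880) = 3

Interpretation: for a small percentage change in X, the percentage change in Y is approximately 3.00 times as large.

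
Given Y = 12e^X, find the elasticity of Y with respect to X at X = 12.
Elasticity = 12

Elasticity = (dY/dX) · (X/Y)

dY/dX = 12·e^X
At X = 12: dY/dX = 12·e^12, Y = 12·e^12

Elasticity = (12·e^12) · (12 / (12·e^12)) = 12

Interpretation: for a small percentage change in X, the percentage change in Y is approximately 12.00 times as large.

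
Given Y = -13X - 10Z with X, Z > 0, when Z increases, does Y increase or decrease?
Y decreases

Taking the partial derivative:
∂Y/∂Z = -10

∂Y/∂Z = -10 < 0 (assuming positive values)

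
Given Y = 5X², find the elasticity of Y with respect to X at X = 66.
Elasticity = 2

Elasticity = (dY/dX) · (X/Y)

dY/dX = 10·X
At X = 66: dY/dX = 660, Y = 21780

Elasticity = 660 · (66 / 21780) = 2

Interpretation: for a small percentage change in X, the percentage change in Y is approximately 2.00 times as large.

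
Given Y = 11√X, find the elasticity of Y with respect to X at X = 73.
Elasticity = 1/2

Elasticity = (dY/dX) · (X/Y)

dY/dX = 11/(2·√X)
At X = 73: dY/dX = 11·√73/146, Y = 11·√73

Elasticity = (11·√73/146) · (73 / (11·√73)) = 1/2

Interpretation: for a small percentage change in X, the percentage change in Y is approximately 0.50 times as large.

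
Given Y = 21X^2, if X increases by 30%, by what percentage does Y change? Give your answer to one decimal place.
69.0%

For Y = 21X^2:
If X → X(1 + 0.3)
Then Y → Y · (1 + 0.3)^2
     = Y · 1.6900

Percentage change = ((1 + 0.3)^2 − 1) × 100% = 69.0%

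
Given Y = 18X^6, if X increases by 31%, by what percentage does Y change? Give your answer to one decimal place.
405.4%

For Y = 18X^6:
If X → X(1 + 0.31)
Then Y → Y · (1 + 0.31)^6
     ≈ Y · 5.0539

Percentage change = ((1 + 0.31)^6 − 1) × 100% ≈ 405.4%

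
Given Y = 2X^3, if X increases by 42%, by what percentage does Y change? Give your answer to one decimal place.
186.3%

For Y = 2X^3:
If X → X(1 + 0.42)
Then Y → Y · (1 + 0.42)^3
     ≈ Y · 2.8633

Percentage change = ((1 + 0.42)^3 − 1) × 100% ≈ 186.3%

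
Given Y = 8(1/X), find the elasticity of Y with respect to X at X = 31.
Elasticity = -1

Elasticity = (dY/dX) · (X/Y)

dY/dX = -8/X²
At X = 31: dY/dX = -8/961, Y = 8/31

Elasticity = (-8/961) · (31 / (8/31)) = -1

Interpretation: for a small percentage change in X, the percentage change in Y is approximately -1.00 times as large.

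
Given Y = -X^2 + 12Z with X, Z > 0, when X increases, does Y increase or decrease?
Y decreases

Taking the partial derivative:
∂Y/∂X = -2X

∂Y/∂X = -2X < 0 (assuming positive values)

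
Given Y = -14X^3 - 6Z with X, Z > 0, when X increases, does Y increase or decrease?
Y decreases

Taking the partial derivative:
∂Y/∂X = -42X^2

∂Y/∂X = -42X^2 < 0 (assuming positive values)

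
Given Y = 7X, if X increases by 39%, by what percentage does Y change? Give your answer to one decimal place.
39.0%

For Y = 7X:
If X → X(1 + 0.39)
Then Y → Y · (1 + 0.39)^1
     = Y · 1.3900

Percentage change = ((1 + 0.39)^1 − 1) × 100% = 39.0%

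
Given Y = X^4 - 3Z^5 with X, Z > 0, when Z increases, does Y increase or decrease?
Y decreases

Taking the partial derivative:
∂Y/∂Z = -15Z^4

∂Y/∂Z = -15Z^4 < 0 (assuming positive values)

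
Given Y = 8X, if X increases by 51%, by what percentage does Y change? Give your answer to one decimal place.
51.0%

For Y = 8X:
If X → X(1 + 0.51)
Then Y → Y · (1 + 0.51)^1
     = Y · 1.5100

Percentage change = ((1 + 0.51)^1 − 1) × 100% = 51.0%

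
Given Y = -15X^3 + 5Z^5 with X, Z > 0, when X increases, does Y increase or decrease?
Y decreases

Taking the partial derivative:
∂Y/∂X = -45X^2

∂Y/∂X = -45X^2 < 0 (assuming positive values)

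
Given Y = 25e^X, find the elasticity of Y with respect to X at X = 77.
Elasticity = 77

Elasticity = (dY/dX) · (X/Y)

dY/dX = 25·e^X
At X = 77: dY/dX = 25·e^77, Y = 25·e^77

Elasticity = (25·e^77) · (77 / (25·e^77)) = 77

Interpretation: for a small percentage change in X, the percentage change in Y is approximately 77.00 times as large.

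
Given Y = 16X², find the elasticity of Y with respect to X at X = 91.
Elasticity = 2

Elasticity = (dY/dX) · (X/Y)

dY/dX = 32·X
At X = 91: dY/dX = 2912, Y = 132496

Elasticity = 2912 · (91 / 132496) = 2

Interpretation: for a small percentage change in X, the percentage change in Y is approximately 2.00 times as large.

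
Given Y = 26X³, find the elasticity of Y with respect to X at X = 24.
Elasticity = 3

Elasticity = (dY/dX) · (X/Y)

dY/dX = 78·X²
At X = 24: dY/dX = 44928, Y = 359424

Elasticity = 44928 · (24 / 359424) = 3

Interpretation: for a small percentage change in X, the percentage change in Y is approximately 3.00 times as large.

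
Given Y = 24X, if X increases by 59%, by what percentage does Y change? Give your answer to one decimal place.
59.0%

For Y = 24X:
If X → X(1 + 0.59)
Then Y → Y · (1 + 0.59)^1
     = Y · 1.5900

Percentage change = ((1 + 0.59)^1 − 1) × 100% = 59.0%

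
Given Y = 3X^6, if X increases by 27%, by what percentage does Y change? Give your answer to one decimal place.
319.6%

For Y = 3X^6:
If X → X(1 + 0.27)
Then Y → Y · (1 + 0.27)^6
     ≈ Y · 4.1959

Percentage change = ((1 + 0.27)^6 − 1) × 100% ≈ 319.6%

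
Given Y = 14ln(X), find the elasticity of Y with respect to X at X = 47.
Elasticity = 1/ln(47) ≈ 0.2597

Elasticity = (dY/dX) · (X/Y)

dY/dX = 14/X
At X = 47: dY/dX = 14/47, Y = 14·ln(47)

Elasticity = (14/47) · (47 / (14·ln(47))) = 1/ln(47) ≈ 0.2597

Interpretation: for a small percentage change in X, the percentage change in Y is approximately 0.26 times as large.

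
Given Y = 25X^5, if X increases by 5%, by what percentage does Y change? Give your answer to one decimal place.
27.6%

For Y = 25X^5:
If X → X(1 + 0.05)
Then Y → Y · (1 + 0.05)^5
     ≈ Y · 1.2763

Percentage change = ((1 + 0.05)^5 − 1) × 100% ≈ 27.6%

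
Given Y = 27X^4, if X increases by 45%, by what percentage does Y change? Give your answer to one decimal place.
342.1%

For Y = 27X^4:
If X → X(1 + 0.45)
Then Y → Y · (1 + 0.45)^4
     ≈ Y · 4.4205

Percentage change = ((1 + 0.45)^4 − 1) × 100% ≈ 342.1%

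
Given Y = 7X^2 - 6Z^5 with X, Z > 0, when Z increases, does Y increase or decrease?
Y decreases

Taking the partial derivative:
∂Y/∂Z = -30Z^4

∂Y/∂Z = -30Z^4 < 0 (assuming positive values)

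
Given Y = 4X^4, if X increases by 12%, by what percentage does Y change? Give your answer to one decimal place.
57.4%

For Y = 4X^4:
If X → X(1 + 0.12)
Then Y → Y · (1 + 0.12)^4
     ≈ Y · 1.5735

Percentage change = ((1 + 0.12)^4 − 1) × 100% ≈ 57.4%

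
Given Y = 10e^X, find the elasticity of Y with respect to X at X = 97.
Elasticity = 97

Elasticity = (dY/dX) · (X/Y)

dY/dX = 10·e^X
At X = 97: dY/dX = 10·e^97, Y = 10·e^97

Elasticity = (10·e^97) · (97 / (10·e^97)) = 97

Interpretation: for a small percentage change in X, the percentage change in Y is approximately 97.00 times as large.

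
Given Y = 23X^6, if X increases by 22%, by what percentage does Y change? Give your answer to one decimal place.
229.7%

For Y = 23X^6:
If X → X(1 + 0.22)
Then Y → Y · (1 + 0.22)^6
     ≈ Y · 3.2973

Percentage change = ((1 + 0.22)^6 − 1) × 100% ≈ 229.7%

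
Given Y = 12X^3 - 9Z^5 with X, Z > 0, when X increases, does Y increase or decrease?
Y increases

Taking the partial derivative:
∂Y/∂X = 36X^2

∂Y/∂X = 36X^2 > 0 (assuming positive values)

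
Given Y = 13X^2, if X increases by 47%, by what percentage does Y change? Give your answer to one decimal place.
116.1%

For Y = 13X^2:
If X → X(1 + 0.47)
Then Y → Y · (1 + 0.47)^2
     = Y · 2.1609

Percentage change = ((1 + 0.47)^2 − 1) × 100% ≈ 116.1%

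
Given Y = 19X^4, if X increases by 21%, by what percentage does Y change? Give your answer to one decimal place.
114.4%

For Y = 19X^4:
If X → X(1 + 0.21)
Then Y → Y · (1 + 0.21)^4
     ≈ Y · 2.1436

Percentage change = ((1 + 0.21)^4 − 1) × 100% ≈ 114.4%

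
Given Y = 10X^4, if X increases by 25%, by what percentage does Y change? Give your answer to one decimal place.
144.1%

For Y = 10X^4:
If X → X(1 + 0.25)
Then Y → Y · (1 + 0.25)^4
     ≈ Y · 2.4414

Percentage change = ((1 + 0.25)^4 − 1) × 100% ≈ 144.1%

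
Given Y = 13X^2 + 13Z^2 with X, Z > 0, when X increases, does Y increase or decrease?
Y increases

Taking the partial derivative:
∂Y/∂X = 26X

∂Y/∂X = 26X > 0 (assuming positive values)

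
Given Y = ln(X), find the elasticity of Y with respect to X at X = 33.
Elasticity = 1/ln(33) ≈ 0.2860

Elasticity = (dY/dX) · (X/Y)

dY/dX = 1/X
At X = 33: dY/dX = 1/33, Y = ln(33)

Elasticity = (1/33) · (33 / (ln(33))) = 1/ln(33) ≈ 0.2860

Interpretation: for a small percentage change in X, the percentage change in Y is approximately 0.29 times as large.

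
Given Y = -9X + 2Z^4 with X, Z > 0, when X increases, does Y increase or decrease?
Y decreases

Taking the partial derivative:
∂Y/∂X = -9

∂Y/∂X = -9 < 0 (assuming positive values)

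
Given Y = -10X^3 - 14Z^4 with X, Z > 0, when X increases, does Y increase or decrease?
Y decreases

Taking the partial derivative:
∂Y/∂X = -30X^2

∂Y/∂X = -30X^2 < 0 (assuming positive values)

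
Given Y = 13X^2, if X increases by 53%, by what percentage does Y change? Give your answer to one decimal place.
134.1%

For Y = 13X^2:
If X → X(1 + 0.53)
Then Y → Y · (1 + 0.53)^2
     = Y · 2.3409

Percentage change = ((1 + 0.53)^2 − 1) × 100% ≈ 134.1%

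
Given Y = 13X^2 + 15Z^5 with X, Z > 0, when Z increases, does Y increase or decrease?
Y increases

Taking the partial derivative:
∂Y/∂Z = 75Z^4

∂Y/∂Z = 75Z^4 > 0 (assuming positive values)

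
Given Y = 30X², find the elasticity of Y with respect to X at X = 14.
Elasticity = 2

Elasticity = (dY/dX) · (X/Y)

dY/dX = 60·X
At X = 14: dY/dX = 840, Y = 5880

Elasticity = 840 · (14 / 5880) = 2

Interpretation: for a small percentage change in X, the percentage change in Y is approximately 2.00 times as large.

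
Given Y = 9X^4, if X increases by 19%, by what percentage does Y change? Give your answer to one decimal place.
100.5%

For Y = 9X^4:
If X → X(1 + 0.19)
Then Y → Y · (1 + 0.19)^4
     ≈ Y · 2.0053

Percentage change = ((1 + 0.19)^4 − 1) × 100% ≈ 100.5%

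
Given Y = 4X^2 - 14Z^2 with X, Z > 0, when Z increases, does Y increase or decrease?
Y decreases

Taking the partial derivative:
∂Y/∂Z = -28Z

∂Y/∂Z = -28Z < 0 (assuming positive values)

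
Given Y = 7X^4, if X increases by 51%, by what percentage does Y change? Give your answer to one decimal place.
419.9%

For Y = 7X^4:
If X → X(1 + 0.51)
Then Y → Y · (1 + 0.51)^4
     ≈ Y · 5.1989

Percentage change = ((1 + 0.51)^4 − 1) × 100% ≈ 419.9%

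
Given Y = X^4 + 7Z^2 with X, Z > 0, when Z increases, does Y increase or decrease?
Y increases

Taking the partial derivative:
∂Y/∂Z = 14Z

∂Y/∂Z = 14Z > 0 (assuming positive values)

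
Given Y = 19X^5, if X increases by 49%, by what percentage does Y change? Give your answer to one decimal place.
634.4%

For Y = 19X^5:
If X → X(1 + 0.49)
Then Y → Y · (1 + 0.49)^5
     ≈ Y · 7.3440

Percentage change = ((1 + 0.49)^5 − 1) × 100% ≈ 634.4%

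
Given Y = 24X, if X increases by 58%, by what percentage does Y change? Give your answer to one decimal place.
58.0%

For Y = 24X:
If X → X(1 + 0.58)
Then Y → Y · (1 + 0.58)^1
     = Y · 1.5800

Percentage change = ((1 + 0.58)^1 − 1) × 100% = 58.0%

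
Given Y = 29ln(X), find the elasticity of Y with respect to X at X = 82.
Elasticity = 1/ln(82) ≈ 0.2269

Elasticity = (dY/dX) · (X/Y)

dY/dX = 29/X
At X = 82: dY/dX = 29/82, Y = 29·ln(82)

Elasticity = (29/82) · (82 / (29·ln(82))) = 1/ln(82) ≈ 0.2269

Interpretation: for a small percentage change in X, the percentage change in Y is approximately 0.23 times as large.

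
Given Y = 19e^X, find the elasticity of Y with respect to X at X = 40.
Elasticity = 40

Elasticity = (dY/dX) · (X/Y)

dY/dX = 19·e^X
At X = 40: dY/dX = 19·e^40, Y = 19·e^40

Elasticity = (19·e^40) · (40 / (19·e^40)) = 40

Interpretation: for a small percentage change in X, the percentage change in Y is approximately 40.00 times as large.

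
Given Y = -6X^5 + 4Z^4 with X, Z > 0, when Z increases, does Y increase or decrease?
Y increases

Taking the partial derivative:
∂Y/∂Z = 16Z^3

∂Y/∂Z = 16Z^3 > 0 (assuming positive values)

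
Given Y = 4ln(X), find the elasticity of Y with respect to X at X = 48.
Elasticity = 1/ln(48) ≈ 0.2583

Elasticity = (dY/dX) · (X/Y)

dY/dX = 4/X
At X = 48: dY/dX = 1/12, Y = 4·ln(48)

Elasticity = (1/12) · (48 / (4·ln(48))) = 1/ln(48) ≈ 0.2583

Interpretation: for a small percentage change in X, the percentage change in Y is approximately 0.26 times as large.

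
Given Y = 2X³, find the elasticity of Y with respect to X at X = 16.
Elasticity = 3

Elasticity = (dY/dX) · (X/Y)

dY/dX = 6·X²
At X = 16: dY/dX = 1536, Y = 8192

Elasticity = 1536 · (16 / 8192) = 3

Interpretation: for a small percentage change in X, the percentage change in Y is approximately 3.00 times as large.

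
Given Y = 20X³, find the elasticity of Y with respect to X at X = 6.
Elasticity = 3

Elasticity = (dY/dX) · (X/Y)

dY/dX = 60·X²
At X = 6: dY/dX = 2160, Y = 4320

Elasticity = 2160 · (6 / 4320) = 3

Interpretation: for a small percentage change in X, the percentage change in Y is approximately 3.00 times as large.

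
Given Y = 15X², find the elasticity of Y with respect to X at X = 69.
Elasticity = 2

Elasticity = (dY/dX) · (X/Y)

dY/dX = 30·X
At X = 69: dY/dX = 2070, Y = 71415

Elasticity = 2070 · (69 / 71415) = 2

Interpretation: for a small percentage change in X, the percentage change in Y is approximately 2.00 times as large.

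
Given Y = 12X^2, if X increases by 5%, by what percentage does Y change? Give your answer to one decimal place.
10.3%

For Y = 12X^2:
If X → X(1 + 0.05)
Then Y → Y · (1 + 0.05)^2
     = Y · 1.1025

Percentage change = ((1 + 0.05)^2 − 1) × 100% ≈ 10.3%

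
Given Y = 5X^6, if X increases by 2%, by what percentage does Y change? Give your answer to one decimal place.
12.6%

For Y = 5X^6:
If X → X(1 + 0.02)
Then Y → Y · (1 + 0.02)^6
     ≈ Y · 1.1262

Percentage change = ((1 + 0.02)^6 − 1) × 100% ≈ 12.6%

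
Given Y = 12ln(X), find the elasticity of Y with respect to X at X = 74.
Elasticity = 1/ln(74) ≈ 0.2323

Elasticity = (dY/dX) · (X/Y)

dY/dX = 12/X
At X = 74: dY/dX = 6/37, Y = 12·ln(74)

Elasticity = (6/37) · (74 / (12·ln(74))) = 1/ln(74) ≈ 0.2323

Interpretation: for a small percentage change in X, the percentage change in Y is approximately 0.23 times as large.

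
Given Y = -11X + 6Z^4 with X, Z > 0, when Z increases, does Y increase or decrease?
Y increases

Taking the partial derivative:
∂Y/∂Z = 24Z^3

∂Y/∂Z = 24Z^3 > 0 (assuming positive values)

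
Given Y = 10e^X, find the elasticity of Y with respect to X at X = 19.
Elasticity = 19

Elasticity = (dY/dX) · (X/Y)

dY/dX = 10·e^X
At X = 19: dY/dX = 10·e^19, Y = 10·e^19

Elasticity = (10·e^19) · (19 / (10·e^19)) = 19

Interpretation: for a small percentage change in X, the percentage change in Y is approximately 19.00 times as large.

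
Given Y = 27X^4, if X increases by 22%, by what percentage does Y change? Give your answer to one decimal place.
121.5%

For Y = 27X^4:
If X → X(1 + 0.22)
Then Y → Y · (1 + 0.22)^4
     ≈ Y · 2.2153

Percentage change = ((1 + 0.22)^4 − 1) × 100% ≈ 121.5%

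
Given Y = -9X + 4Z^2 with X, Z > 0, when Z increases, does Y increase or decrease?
Y increases

Taking the partial derivative:
∂Y/∂Z = 8Z

∂Y/∂Z = 8Z > 0 (assuming positive values)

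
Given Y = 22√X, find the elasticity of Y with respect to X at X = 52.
Elasticity = 1/2

Elasticity = (dY/dX) · (X/Y)

dY/dX = 11/√X
At X = 52: dY/dX = 11·√13/26, Y = 44·√13

Elasticity = (11·√13/26) · (52 / (44·√13)) = 1/2

Interpretation: for a small percentage change in X, the percentage change in Y is approximately 0.50 times as large.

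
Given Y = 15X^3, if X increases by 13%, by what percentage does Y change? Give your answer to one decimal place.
44.3%

For Y = 15X^3:
If X → X(1 + 0.13)
Then Y → Y · (1 + 0.13)^3
     ≈ Y · 1.4429

Percentage change = ((1 + 0.13)^3 − 1) × 100% ≈ 44.3%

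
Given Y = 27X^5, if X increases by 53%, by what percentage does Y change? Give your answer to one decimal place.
738.4%

For Y = 27X^5:
If X → X(1 + 0.53)
Then Y → Y · (1 + 0.53)^5
     ≈ Y · 8.3841

Percentage change = ((1 + 0.53)^5 − 1) × 100% ≈ 738.4%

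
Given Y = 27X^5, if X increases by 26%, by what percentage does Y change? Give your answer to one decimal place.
217.6%

For Y = 27X^5:
If X → X(1 + 0.26)
Then Y → Y · (1 + 0.26)^5
     ≈ Y · 3.1758

Percentage change = ((1 + 0.26)^5 − 1) × 100% ≈ 217.6%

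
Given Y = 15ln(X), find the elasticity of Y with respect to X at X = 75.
Elasticity = 1/ln(75) ≈ 0.2316

Elasticity = (dY/dX) · (X/Y)

dY/dX = 15/X
At X = 75: dY/dX = 1/5, Y = 15·ln(75)

Elasticity = (1/5) · (75 / (15·ln(75))) = 1/ln(75) ≈ 0.2316

Interpretation: for a small percentage change in X, the percentage change in Y is approximately 0.23 times as large.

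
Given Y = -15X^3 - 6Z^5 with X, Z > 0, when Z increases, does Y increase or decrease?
Y decreases

Taking the partial derivative:
∂Y/∂Z = -30Z^4

∂Y/∂Z = -30Z^4 < 0 (assuming positive values)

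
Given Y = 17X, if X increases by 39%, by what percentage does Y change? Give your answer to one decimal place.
39.0%

For Y = 17X:
If X → X(1 + 0.39)
Then Y → Y · (1 + 0.39)^1
     = Y · 1.3900

Percentage change = ((1 + 0.39)^1 − 1) × 100% = 39.0%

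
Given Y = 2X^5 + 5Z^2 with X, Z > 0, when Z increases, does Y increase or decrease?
Y increases

Taking the partial derivative:
∂Y/∂Z = 10Z

∂Y/∂Z = 10Z > 0 (assuming positive values)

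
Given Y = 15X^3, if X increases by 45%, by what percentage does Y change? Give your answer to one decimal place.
204.9%

For Y = 15X^3:
If X → X(1 + 0.45)
Then Y → Y · (1 + 0.45)^3
     ≈ Y · 3.0486

Percentage change = ((1 + 0.45)^3 − 1) × 100% ≈ 204.9%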